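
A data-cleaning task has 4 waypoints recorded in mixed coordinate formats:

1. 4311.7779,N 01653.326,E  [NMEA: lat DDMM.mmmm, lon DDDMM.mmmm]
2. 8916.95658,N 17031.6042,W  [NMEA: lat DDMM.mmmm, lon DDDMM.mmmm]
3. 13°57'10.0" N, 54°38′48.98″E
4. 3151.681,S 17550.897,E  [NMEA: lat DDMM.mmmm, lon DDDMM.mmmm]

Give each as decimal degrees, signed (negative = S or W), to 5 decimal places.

Point 1:
  Lat: degrees = first 2 digits = 43, minutes = 11.7779; 43 + 11.7779/60 = 43.196298
  N → positive
  Longitude: degrees = first 3 digits = 16, minutes = 53.326; 16 + 53.326/60 = 16.888767
  E → positive
Point 2:
  Lat: degrees = first 2 digits = 89, minutes = 16.95658; 89 + 16.95658/60 = 89.282610
  N → positive
  Longitude: degrees = first 3 digits = 170, minutes = 31.6042; 170 + 31.6042/60 = 170.526737
  hemisphere W, so the sign is −
Point 3:
  Lat: 57′ + 10″ = 57.16667′; 13 + 57.16667/60 = 13.952778
  N → positive
  λ: 38′ + 48.98″ = 38.81633′; 54 + 38.81633/60 = 54.646939
  E → positive
Point 4:
  Lat: split at 2 digits → 31° and 51.681′; 31 + 51.681/60 = 31.861350
  S → negative
  Longitude: degrees = first 3 digits = 175, minutes = 50.897; 175 + 50.897/60 = 175.848283
  E → positive

1. 43.19630, 16.88877
2. 89.28261, -170.52674
3. 13.95278, 54.64694
4. -31.86135, 175.84828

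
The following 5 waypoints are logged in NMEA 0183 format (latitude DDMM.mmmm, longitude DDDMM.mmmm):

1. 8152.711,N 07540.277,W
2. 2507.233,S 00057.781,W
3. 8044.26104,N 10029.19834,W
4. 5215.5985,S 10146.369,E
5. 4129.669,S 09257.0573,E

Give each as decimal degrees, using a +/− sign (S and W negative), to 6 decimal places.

1. 81.878517, -75.671283
2. -25.120550, -0.963017
3. 80.737684, -100.486639
4. -52.259975, 101.772817
5. -41.494483, 92.950955

Point 1:
  φ: split at 2 digits → 81° and 52.711′; 81 + 52.711/60 = 81.8785167
  N ⇒ keep positive
  Lon: split at 3 digits → 075° and 40.277′; 75 + 40.277/60 = 75.6712833
  hemisphere W, so the sign is −
Point 2:
  Lat: degrees = first 2 digits = 25, minutes = 7.233; 25 + 7.233/60 = 25.1205500
  hemisphere S, so the sign is −
  Lon: degrees = first 3 digits = 0, minutes = 57.781; 0 + 57.781/60 = 0.9630167
  W ⇒ negate
Point 3:
  φ: degrees = first 2 digits = 80, minutes = 44.26104; 80 + 44.26104/60 = 80.7376840
  N ⇒ keep positive
  Lon: split at 3 digits → 100° and 29.19834′; 100 + 29.19834/60 = 100.4866390
  hemisphere W, so the sign is −
Point 4:
  Latitude: split at 2 digits → 52° and 15.5985′; 52 + 15.5985/60 = 52.2599750
  S ⇒ negate
  Lon: degrees = first 3 digits = 101, minutes = 46.369; 101 + 46.369/60 = 101.7728167
  E ⇒ keep positive
Point 5:
  Latitude: degrees = first 2 digits = 41, minutes = 29.669; 41 + 29.669/60 = 41.4944833
  S ⇒ negate
  λ: degrees = first 3 digits = 92, minutes = 57.0573; 92 + 57.0573/60 = 92.9509550
  E ⇒ keep positive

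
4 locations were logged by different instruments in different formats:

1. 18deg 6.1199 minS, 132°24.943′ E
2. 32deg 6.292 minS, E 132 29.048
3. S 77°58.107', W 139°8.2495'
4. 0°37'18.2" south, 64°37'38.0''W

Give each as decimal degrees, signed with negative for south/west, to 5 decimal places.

Point 1:
  Latitude: 6.1199′ = 0.101998°; total 18.101998
  hemisphere S, so the sign is −
  λ: 132 + 24.943/60 = 132.415717
  E ⇒ keep positive
Point 2:
  Latitude: 6.292′ = 0.104867°; total 32.104867
  S ⇒ negate
  λ: 29.048′ = 0.484133°; total 132.484133
  E → positive
Point 3:
  Latitude: 77 + 58.107/60 = 77.968450
  hemisphere S, so the sign is −
  Lon: 139 + 8.2495/60 = 139.137492
  hemisphere W, so the sign is −
Point 4:
  φ: 37′ + 18.2″ = 37.30333′; 0 + 37.30333/60 = 0.621722
  hemisphere S, so the sign is −
  Lon: 64 + 37/60 + 38/3600 = 64.627222
  hemisphere W, so the sign is −

1. -18.10200, 132.41572
2. -32.10487, 132.48413
3. -77.96845, -139.13749
4. -0.62172, -64.62722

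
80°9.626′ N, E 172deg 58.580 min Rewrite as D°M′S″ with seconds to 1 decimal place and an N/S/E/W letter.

80°09′37.6″ N, 172°58′34.8″ E

Lat: 9.62600′ → 9′ and 0.62600 × 60 = 37.560″
Longitude: fractional minutes 0.58000 × 60 = 34.800″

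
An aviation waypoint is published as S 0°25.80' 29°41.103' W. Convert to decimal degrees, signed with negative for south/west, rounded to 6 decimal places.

φ: 25.8′ = 0.430000°; total 0.4300000
S → negative
Lon: 41.103′ = 0.685050°; total 29.6850500
W ⇒ negate

-0.430000, -29.685050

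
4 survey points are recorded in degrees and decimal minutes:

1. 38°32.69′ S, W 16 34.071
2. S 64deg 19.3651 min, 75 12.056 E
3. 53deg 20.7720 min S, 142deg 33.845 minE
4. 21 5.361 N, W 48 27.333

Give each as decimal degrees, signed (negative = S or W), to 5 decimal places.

Point 1:
  Lat: 32.69′ = 0.544833°; total 38.544833
  hemisphere S, so the sign is −
  λ: 16 + 34.071/60 = 16.567850
  hemisphere W, so the sign is −
Point 2:
  φ: 64 + 19.3651/60 = 64.322752
  hemisphere S, so the sign is −
  Lon: 75 + 12.056/60 = 75.200933
  E ⇒ keep positive
Point 3:
  Latitude: 20.772′ = 0.346200°; total 53.346200
  hemisphere S, so the sign is −
  Longitude: 33.845′ = 0.564083°; total 142.564083
  E ⇒ keep positive
Point 4:
  Latitude: 21 + 5.361/60 = 21.089350
  N → positive
  Longitude: 27.333′ = 0.455550°; total 48.455550
  W ⇒ negate

1. -38.54483, -16.56785
2. -64.32275, 75.20093
3. -53.34620, 142.56408
4. 21.08935, -48.45555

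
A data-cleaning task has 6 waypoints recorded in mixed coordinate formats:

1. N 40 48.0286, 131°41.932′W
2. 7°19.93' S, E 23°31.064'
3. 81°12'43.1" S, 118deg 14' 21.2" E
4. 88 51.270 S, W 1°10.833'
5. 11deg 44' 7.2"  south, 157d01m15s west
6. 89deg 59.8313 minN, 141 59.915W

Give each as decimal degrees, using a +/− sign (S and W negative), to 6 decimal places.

Point 1:
  φ: 48.0286′ = 0.800477°; total 40.8004767
  N ⇒ keep positive
  Longitude: 41.932′ = 0.698867°; total 131.6988667
  W → negative
Point 2:
  Latitude: 19.93′ = 0.332167°; total 7.3321667
  S ⇒ negate
  λ: 23 + 31.064/60 = 23.5177333
  E ⇒ keep positive
Point 3:
  Lat: 81° + 12/60 + 43.1/3600 = 81 + 0.200000 + 0.011972 = 81.2119722
  S → negative
  λ: 14′ + 21.2″ = 14.35333′; 118 + 14.35333/60 = 118.2392222
  E → positive
Point 4:
  Latitude: 51.27′ = 0.854500°; total 88.8545000
  hemisphere S, so the sign is −
  λ: 10.833′ = 0.180550°; total 1.1805500
  hemisphere W, so the sign is −
Point 5:
  Latitude: 11 + 44/60 + 7.2/3600 = 11.7353333
  S → negative
  λ: 1′ + 15″ = 1.25000′; 157 + 1.25000/60 = 157.0208333
  hemisphere W, so the sign is −
Point 6:
  Latitude: 89 + 59.8313/60 = 89.9971883
  N ⇒ keep positive
  λ: 59.915′ = 0.998583°; total 141.9985833
  hemisphere W, so the sign is −

1. 40.800477, -131.698867
2. -7.332167, 23.517733
3. -81.211972, 118.239222
4. -88.854500, -1.180550
5. -11.735333, -157.020833
6. 89.997188, -141.998583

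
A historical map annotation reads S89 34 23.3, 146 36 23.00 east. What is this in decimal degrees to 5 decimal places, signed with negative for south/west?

-89.57314, 146.60639

Lat: 34′ + 23.3″ = 34.38833′; 89 + 34.38833/60 = 89.573139
S → negative
λ: 146° + 36/60 + 23/3600 = 146 + 0.600000 + 0.006389 = 146.606389
E → positive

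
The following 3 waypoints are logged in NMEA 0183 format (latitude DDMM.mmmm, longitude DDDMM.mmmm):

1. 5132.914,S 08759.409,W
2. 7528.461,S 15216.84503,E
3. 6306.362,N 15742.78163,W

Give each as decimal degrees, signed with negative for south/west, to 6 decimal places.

Point 1:
  Lat: degrees = first 2 digits = 51, minutes = 32.914; 51 + 32.914/60 = 51.5485667
  hemisphere S, so the sign is −
  Lon: degrees = first 3 digits = 87, minutes = 59.409; 87 + 59.409/60 = 87.9901500
  hemisphere W, so the sign is −
Point 2:
  Lat: split at 2 digits → 75° and 28.461′; 75 + 28.461/60 = 75.4743500
  S → negative
  Lon: degrees = first 3 digits = 152, minutes = 16.84503; 152 + 16.84503/60 = 152.2807505
  E ⇒ keep positive
Point 3:
  Lat: degrees = first 2 digits = 63, minutes = 6.362; 63 + 6.362/60 = 63.1060333
  N ⇒ keep positive
  λ: split at 3 digits → 157° and 42.78163′; 157 + 42.78163/60 = 157.7130272
  hemisphere W, so the sign is −

1. -51.548567, -87.990150
2. -75.474350, 152.280751
3. 63.106033, -157.713027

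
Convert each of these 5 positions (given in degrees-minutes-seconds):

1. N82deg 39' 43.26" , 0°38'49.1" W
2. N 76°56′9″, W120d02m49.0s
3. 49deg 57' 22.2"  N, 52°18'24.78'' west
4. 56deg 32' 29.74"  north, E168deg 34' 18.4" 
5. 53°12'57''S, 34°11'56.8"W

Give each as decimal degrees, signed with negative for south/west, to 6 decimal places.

Point 1:
  φ: 82° + 39/60 + 43.26/3600 = 82 + 0.650000 + 0.012017 = 82.6620167
  N → positive
  Lon: 0 + 38/60 + 49.1/3600 = 0.6469722
  W → negative
Point 2:
  φ: 56′ + 9″ = 56.15000′; 76 + 56.15000/60 = 76.9358333
  N ⇒ keep positive
  Lon: 2′ + 49″ = 2.81667′; 120 + 2.81667/60 = 120.0469444
  hemisphere W, so the sign is −
Point 3:
  Lat: 49° + 57/60 + 22.2/3600 = 49 + 0.950000 + 0.006167 = 49.9561667
  N → positive
  Longitude: 52° + 18/60 + 24.78/3600 = 52 + 0.300000 + 0.006883 = 52.3068833
  hemisphere W, so the sign is −
Point 4:
  φ: 56° + 32/60 + 29.74/3600 = 56 + 0.533333 + 0.008261 = 56.5415944
  N ⇒ keep positive
  Longitude: 168° + 34/60 + 18.4/3600 = 168 + 0.566667 + 0.005111 = 168.5717778
  E ⇒ keep positive
Point 5:
  Lat: 12′ + 57″ = 12.95000′; 53 + 12.95000/60 = 53.2158333
  hemisphere S, so the sign is −
  Lon: 11′ + 56.8″ = 11.94667′; 34 + 11.94667/60 = 34.1991111
  W → negative

1. 82.662017, -0.646972
2. 76.935833, -120.046944
3. 49.956167, -52.306883
4. 56.541594, 168.571778
5. -53.215833, -34.199111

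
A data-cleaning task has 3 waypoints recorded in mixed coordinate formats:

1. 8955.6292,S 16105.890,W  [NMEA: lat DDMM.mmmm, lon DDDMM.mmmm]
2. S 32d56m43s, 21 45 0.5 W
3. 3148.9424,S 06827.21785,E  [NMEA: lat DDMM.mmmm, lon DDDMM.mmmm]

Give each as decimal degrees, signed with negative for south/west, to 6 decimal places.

1. -89.927153, -161.098167
2. -32.945278, -21.750139
3. -31.815707, 68.453631

Point 1:
  Latitude: degrees = first 2 digits = 89, minutes = 55.6292; 89 + 55.6292/60 = 89.9271533
  S ⇒ negate
  Lon: degrees = first 3 digits = 161, minutes = 5.89; 161 + 5.89/60 = 161.0981667
  W → negative
Point 2:
  Latitude: 32° + 56/60 + 43/3600 = 32 + 0.933333 + 0.011944 = 32.9452778
  hemisphere S, so the sign is −
  Longitude: 21° + 45/60 + 0.5/3600 = 21 + 0.750000 + 0.000139 = 21.7501389
  W → negative
Point 3:
  Lat: degrees = first 2 digits = 31, minutes = 48.9424; 31 + 48.9424/60 = 31.8157067
  S ⇒ negate
  Longitude: split at 3 digits → 068° and 27.21785′; 68 + 27.21785/60 = 68.4536308
  E ⇒ keep positive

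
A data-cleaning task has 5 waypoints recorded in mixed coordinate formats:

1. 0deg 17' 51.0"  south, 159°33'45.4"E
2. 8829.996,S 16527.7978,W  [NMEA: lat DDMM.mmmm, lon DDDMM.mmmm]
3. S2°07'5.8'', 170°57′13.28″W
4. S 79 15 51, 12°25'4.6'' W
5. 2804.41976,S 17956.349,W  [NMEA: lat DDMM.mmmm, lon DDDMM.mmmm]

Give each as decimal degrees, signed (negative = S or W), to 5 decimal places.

1. -0.29750, 159.56261
2. -88.49993, -165.46330
3. -2.11828, -170.95369
4. -79.26417, -12.41794
5. -28.07366, -179.93915

Point 1:
  Lat: 17′ + 51″ = 17.85000′; 0 + 17.85000/60 = 0.297500
  S → negative
  Longitude: 33′ + 45.4″ = 33.75667′; 159 + 33.75667/60 = 159.562611
  E → positive
Point 2:
  Latitude: degrees = first 2 digits = 88, minutes = 29.996; 88 + 29.996/60 = 88.499933
  hemisphere S, so the sign is −
  Longitude: split at 3 digits → 165° and 27.7978′; 165 + 27.7978/60 = 165.463297
  W → negative
Point 3:
  φ: 7′ + 5.8″ = 7.09667′; 2 + 7.09667/60 = 2.118278
  S → negative
  Longitude: 170° + 57/60 + 13.28/3600 = 170 + 0.950000 + 0.003689 = 170.953689
  W → negative
Point 4:
  φ: 15′ + 51″ = 15.85000′; 79 + 15.85000/60 = 79.264167
  S → negative
  λ: 25′ + 4.6″ = 25.07667′; 12 + 25.07667/60 = 12.417944
  hemisphere W, so the sign is −
Point 5:
  Latitude: split at 2 digits → 28° and 4.41976′; 28 + 4.41976/60 = 28.073663
  S → negative
  Lon: split at 3 digits → 179° and 56.349′; 179 + 56.349/60 = 179.939150
  W ⇒ negate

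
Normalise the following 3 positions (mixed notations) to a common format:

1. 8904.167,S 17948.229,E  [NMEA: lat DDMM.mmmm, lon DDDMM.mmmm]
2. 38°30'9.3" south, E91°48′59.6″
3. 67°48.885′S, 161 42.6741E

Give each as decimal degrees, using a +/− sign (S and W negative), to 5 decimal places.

Point 1:
  φ: degrees = first 2 digits = 89, minutes = 4.167; 89 + 4.167/60 = 89.069450
  S → negative
  Lon: split at 3 digits → 179° and 48.229′; 179 + 48.229/60 = 179.803817
  E → positive
Point 2:
  φ: 30′ + 9.3″ = 30.15500′; 38 + 30.15500/60 = 38.502583
  S ⇒ negate
  Longitude: 48′ + 59.6″ = 48.99333′; 91 + 48.99333/60 = 91.816556
  E → positive
Point 3:
  Lat: 48.885′ = 0.814750°; total 67.814750
  S ⇒ negate
  Longitude: 42.6741′ = 0.711235°; total 161.711235
  E ⇒ keep positive

1. -89.06945, 179.80382
2. -38.50258, 91.81656
3. -67.81475, 161.71124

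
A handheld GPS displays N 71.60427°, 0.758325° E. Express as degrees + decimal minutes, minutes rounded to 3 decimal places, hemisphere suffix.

71° 36.256′ N, 0° 45.500′ E

φ: fractional part 0.604270 → 36.25620 minutes
Lon: fractional part 0.758325 → 45.49950 minutes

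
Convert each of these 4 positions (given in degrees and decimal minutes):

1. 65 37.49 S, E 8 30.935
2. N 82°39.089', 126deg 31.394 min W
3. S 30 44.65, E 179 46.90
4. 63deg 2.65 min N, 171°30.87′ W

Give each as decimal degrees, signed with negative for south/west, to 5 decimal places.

Point 1:
  Lat: 65 + 37.49/60 = 65.624833
  S → negative
  Longitude: 8 + 30.935/60 = 8.515583
  E → positive
Point 2:
  φ: 82 + 39.089/60 = 82.651483
  N → positive
  Lon: 31.394′ = 0.523233°; total 126.523233
  hemisphere W, so the sign is −
Point 3:
  φ: 30 + 44.65/60 = 30.744167
  S → negative
  λ: 46.9′ = 0.781667°; total 179.781667
  E ⇒ keep positive
Point 4:
  φ: 63 + 2.65/60 = 63.044167
  N ⇒ keep positive
  Longitude: 30.87′ = 0.514500°; total 171.514500
  W ⇒ negate

1. -65.62483, 8.51558
2. 82.65148, -126.52323
3. -30.74417, 179.78167
4. 63.04417, -171.51450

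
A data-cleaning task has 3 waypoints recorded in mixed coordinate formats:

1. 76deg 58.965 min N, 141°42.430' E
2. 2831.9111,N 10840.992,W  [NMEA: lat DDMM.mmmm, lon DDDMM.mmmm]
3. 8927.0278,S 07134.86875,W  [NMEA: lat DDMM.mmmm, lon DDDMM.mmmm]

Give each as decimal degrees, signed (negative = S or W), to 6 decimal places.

Point 1:
  Latitude: 58.965′ = 0.982750°; total 76.9827500
  N → positive
  Lon: 141 + 42.43/60 = 141.7071667
  E → positive
Point 2:
  Lat: degrees = first 2 digits = 28, minutes = 31.9111; 28 + 31.9111/60 = 28.5318517
  N ⇒ keep positive
  λ: degrees = first 3 digits = 108, minutes = 40.992; 108 + 40.992/60 = 108.6832000
  hemisphere W, so the sign is −
Point 3:
  Latitude: split at 2 digits → 89° and 27.0278′; 89 + 27.0278/60 = 89.4504633
  S → negative
  Longitude: split at 3 digits → 071° and 34.86875′; 71 + 34.86875/60 = 71.5811458
  W ⇒ negate

1. 76.982750, 141.707167
2. 28.531852, -108.683200
3. -89.450463, -71.581146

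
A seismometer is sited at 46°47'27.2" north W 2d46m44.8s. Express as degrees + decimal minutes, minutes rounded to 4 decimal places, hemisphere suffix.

46° 47.4533′ N, 2° 46.7467′ W

Latitude: seconds/60 = 0.45333; minutes = 47 + 0.45333 = 47.453333
Lon: seconds/60 = 0.74667; minutes = 46 + 0.74667 = 46.746667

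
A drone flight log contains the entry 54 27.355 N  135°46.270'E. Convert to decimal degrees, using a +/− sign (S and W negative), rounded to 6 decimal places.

54.455917, 135.771167

Latitude: 27.355′ = 0.455917°; total 54.4559167
N → positive
λ: 135 + 46.27/60 = 135.7711667
E → positive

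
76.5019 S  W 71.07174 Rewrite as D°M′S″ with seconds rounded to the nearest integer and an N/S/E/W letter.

76°30′7″ S, 71°04′18″ W

Lat: whole degrees 76; 30.11400′ → 30′ and 6.84″
Lon: whole degrees 71; 4.30440′ → 4′ and 18.26″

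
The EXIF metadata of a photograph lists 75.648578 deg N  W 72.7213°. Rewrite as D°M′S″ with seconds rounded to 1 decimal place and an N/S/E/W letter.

Lat: whole degrees 75; 38.91468′ → 38′ and 54.881″
Longitude: 0.721300° → 43.27800′; 0.27800 × 60 = 16.680″

75°38′54.9″ N, 72°43′16.7″ W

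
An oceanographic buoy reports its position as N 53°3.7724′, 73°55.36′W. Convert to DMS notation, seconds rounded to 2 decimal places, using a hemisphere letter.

Latitude: fractional minutes 0.77240 × 60 = 46.3440″
λ: fractional minutes 0.36000 × 60 = 21.6000″

53°03′46.34″ N, 73°55′21.60″ W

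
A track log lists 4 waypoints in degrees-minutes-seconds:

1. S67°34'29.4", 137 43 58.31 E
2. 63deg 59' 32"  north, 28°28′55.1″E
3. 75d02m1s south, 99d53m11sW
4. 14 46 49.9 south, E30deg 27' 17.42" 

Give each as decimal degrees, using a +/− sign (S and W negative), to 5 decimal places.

1. -67.57483, 137.73286
2. 63.99222, 28.48197
3. -75.03361, -99.88639
4. -14.78053, 30.45484

Point 1:
  Latitude: 34′ + 29.4″ = 34.49000′; 67 + 34.49000/60 = 67.574833
  hemisphere S, so the sign is −
  λ: 137° + 43/60 + 58.31/3600 = 137 + 0.716667 + 0.016197 = 137.732864
  E → positive
Point 2:
  Lat: 63° + 59/60 + 32/3600 = 63 + 0.983333 + 0.008889 = 63.992222
  N ⇒ keep positive
  λ: 28° + 28/60 + 55.1/3600 = 28 + 0.466667 + 0.015306 = 28.481972
  E → positive
Point 3:
  Latitude: 2′ + 1″ = 2.01667′; 75 + 2.01667/60 = 75.033611
  S → negative
  λ: 99° + 53/60 + 11/3600 = 99 + 0.883333 + 0.003056 = 99.886389
  W ⇒ negate
Point 4:
  φ: 14° + 46/60 + 49.9/3600 = 14 + 0.766667 + 0.013861 = 14.780528
  S → negative
  Lon: 30° + 27/60 + 17.42/3600 = 30 + 0.450000 + 0.004839 = 30.454839
  E → positive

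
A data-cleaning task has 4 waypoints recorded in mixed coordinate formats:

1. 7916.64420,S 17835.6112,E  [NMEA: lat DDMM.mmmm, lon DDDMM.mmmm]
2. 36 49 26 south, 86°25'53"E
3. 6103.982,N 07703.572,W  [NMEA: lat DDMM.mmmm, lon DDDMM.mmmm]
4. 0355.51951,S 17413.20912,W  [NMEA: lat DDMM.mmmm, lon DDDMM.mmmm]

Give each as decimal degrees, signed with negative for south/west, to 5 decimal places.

Point 1:
  Latitude: split at 2 digits → 79° and 16.6442′; 79 + 16.6442/60 = 79.277403
  S → negative
  Longitude: degrees = first 3 digits = 178, minutes = 35.6112; 178 + 35.6112/60 = 178.593520
  E → positive
Point 2:
  φ: 36° + 49/60 + 26/3600 = 36 + 0.816667 + 0.007222 = 36.823889
  S → negative
  Longitude: 86 + 25/60 + 53/3600 = 86.431389
  E ⇒ keep positive
Point 3:
  φ: split at 2 digits → 61° and 3.982′; 61 + 3.982/60 = 61.066367
  N → positive
  Longitude: degrees = first 3 digits = 77, minutes = 3.572; 77 + 3.572/60 = 77.059533
  W → negative
Point 4:
  Latitude: degrees = first 2 digits = 3, minutes = 55.51951; 3 + 55.51951/60 = 3.925325
  S ⇒ negate
  λ: split at 3 digits → 174° and 13.20912′; 174 + 13.20912/60 = 174.220152
  W ⇒ negate

1. -79.27740, 178.59352
2. -36.82389, 86.43139
3. 61.06637, -77.05953
4. -3.92533, -174.22015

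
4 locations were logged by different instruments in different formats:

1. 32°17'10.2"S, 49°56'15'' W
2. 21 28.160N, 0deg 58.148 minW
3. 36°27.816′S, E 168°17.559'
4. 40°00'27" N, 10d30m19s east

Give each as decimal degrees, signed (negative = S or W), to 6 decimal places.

1. -32.286167, -49.937500
2. 21.469333, -0.969133
3. -36.463600, 168.292650
4. 40.007500, 10.505278

Point 1:
  Lat: 32 + 17/60 + 10.2/3600 = 32.2861667
  S → negative
  Longitude: 49 + 56/60 + 15/3600 = 49.9375000
  W ⇒ negate
Point 2:
  Latitude: 21 + 28.16/60 = 21.4693333
  N ⇒ keep positive
  Longitude: 58.148′ = 0.969133°; total 0.9691333
  W ⇒ negate
Point 3:
  φ: 36 + 27.816/60 = 36.4636000
  S ⇒ negate
  λ: 168 + 17.559/60 = 168.2926500
  E ⇒ keep positive
Point 4:
  φ: 0′ + 27″ = 0.45000′; 40 + 0.45000/60 = 40.0075000
  N → positive
  Lon: 10 + 30/60 + 19/3600 = 10.5052778
  E ⇒ keep positive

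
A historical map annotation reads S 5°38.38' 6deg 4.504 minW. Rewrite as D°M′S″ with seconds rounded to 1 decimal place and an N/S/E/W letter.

5°38′22.8″ S, 6°04′30.2″ W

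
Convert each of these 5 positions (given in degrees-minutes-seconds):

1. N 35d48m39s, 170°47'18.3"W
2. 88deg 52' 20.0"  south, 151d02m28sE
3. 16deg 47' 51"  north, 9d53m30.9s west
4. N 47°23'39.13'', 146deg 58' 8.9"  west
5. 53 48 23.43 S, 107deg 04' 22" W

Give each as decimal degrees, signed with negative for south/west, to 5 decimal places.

1. 35.81083, -170.78842
2. -88.87222, 151.04111
3. 16.79750, -9.89192
4. 47.39420, -146.96914
5. -53.80651, -107.07278

Point 1:
  Latitude: 35 + 48/60 + 39/3600 = 35.810833
  N ⇒ keep positive
  Lon: 170° + 47/60 + 18.3/3600 = 170 + 0.783333 + 0.005083 = 170.788417
  W ⇒ negate
Point 2:
  φ: 52′ + 20″ = 52.33333′; 88 + 52.33333/60 = 88.872222
  S ⇒ negate
  λ: 151° + 2/60 + 28/3600 = 151 + 0.033333 + 0.007778 = 151.041111
  E → positive
Point 3:
  φ: 47′ + 51″ = 47.85000′; 16 + 47.85000/60 = 16.797500
  N → positive
  λ: 53′ + 30.9″ = 53.51500′; 9 + 53.51500/60 = 9.891917
  W → negative
Point 4:
  Lat: 47 + 23/60 + 39.13/3600 = 47.394203
  N ⇒ keep positive
  Lon: 146 + 58/60 + 8.9/3600 = 146.969139
  hemisphere W, so the sign is −
Point 5:
  Lat: 48′ + 23.43″ = 48.39050′; 53 + 48.39050/60 = 53.806508
  hemisphere S, so the sign is −
  λ: 107 + 4/60 + 22/3600 = 107.072778
  hemisphere W, so the sign is −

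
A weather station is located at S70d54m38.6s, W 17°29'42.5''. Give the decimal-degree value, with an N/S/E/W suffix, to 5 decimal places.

Lat: 54′ + 38.6″ = 54.64333′; 70 + 54.64333/60 = 70.910722
Longitude: 17° + 29/60 + 42.5/3600 = 17 + 0.483333 + 0.011806 = 17.495139

70.91072° S, 17.49514° W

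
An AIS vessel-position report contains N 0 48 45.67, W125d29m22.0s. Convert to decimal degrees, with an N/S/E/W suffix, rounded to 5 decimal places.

0.81269° N, 125.48944° W

Lat: 0° + 48/60 + 45.67/3600 = 0 + 0.800000 + 0.012686 = 0.812686
λ: 125° + 29/60 + 22/3600 = 125 + 0.483333 + 0.006111 = 125.489444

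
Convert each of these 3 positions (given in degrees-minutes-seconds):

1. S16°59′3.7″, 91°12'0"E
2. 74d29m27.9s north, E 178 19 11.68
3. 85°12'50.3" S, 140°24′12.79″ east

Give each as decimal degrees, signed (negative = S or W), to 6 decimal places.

1. -16.984361, 91.200000
2. 74.491083, 178.319911
3. -85.213972, 140.403553

Point 1:
  φ: 16 + 59/60 + 3.7/3600 = 16.9843611
  hemisphere S, so the sign is −
  λ: 91° + 12/60 + 0/3600 = 91 + 0.200000 + 0.000000 = 91.2000000
  E ⇒ keep positive
Point 2:
  Lat: 29′ + 27.9″ = 29.46500′; 74 + 29.46500/60 = 74.4910833
  N → positive
  λ: 178 + 19/60 + 11.68/3600 = 178.3199111
  E ⇒ keep positive
Point 3:
  φ: 12′ + 50.3″ = 12.83833′; 85 + 12.83833/60 = 85.2139722
  S → negative
  λ: 24′ + 12.79″ = 24.21317′; 140 + 24.21317/60 = 140.4035528
  E → positive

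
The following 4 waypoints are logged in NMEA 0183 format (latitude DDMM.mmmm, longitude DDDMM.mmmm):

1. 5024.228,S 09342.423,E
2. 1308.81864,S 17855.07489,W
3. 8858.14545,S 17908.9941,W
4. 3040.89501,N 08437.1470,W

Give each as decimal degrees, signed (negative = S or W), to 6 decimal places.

1. -50.403800, 93.707050
2. -13.146977, -178.917915
3. -88.969091, -179.149902
4. 30.681584, -84.619117

Point 1:
  φ: split at 2 digits → 50° and 24.228′; 50 + 24.228/60 = 50.4038000
  hemisphere S, so the sign is −
  λ: degrees = first 3 digits = 93, minutes = 42.423; 93 + 42.423/60 = 93.7070500
  E → positive
Point 2:
  Lat: split at 2 digits → 13° and 8.81864′; 13 + 8.81864/60 = 13.1469773
  hemisphere S, so the sign is −
  Lon: degrees = first 3 digits = 178, minutes = 55.07489; 178 + 55.07489/60 = 178.9179148
  hemisphere W, so the sign is −
Point 3:
  φ: split at 2 digits → 88° and 58.14545′; 88 + 58.14545/60 = 88.9690908
  S ⇒ negate
  λ: split at 3 digits → 179° and 8.9941′; 179 + 8.9941/60 = 179.1499017
  hemisphere W, so the sign is −
Point 4:
  Latitude: degrees = first 2 digits = 30, minutes = 40.89501; 30 + 40.89501/60 = 30.6815835
  N ⇒ keep positive
  Longitude: degrees = first 3 digits = 84, minutes = 37.147; 84 + 37.147/60 = 84.6191167
  W ⇒ negate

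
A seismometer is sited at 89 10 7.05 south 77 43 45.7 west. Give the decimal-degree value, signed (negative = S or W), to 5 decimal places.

-89.16863, -77.72936

φ: 89 + 10/60 + 7.05/3600 = 89.168625
hemisphere S, so the sign is −
Lon: 77 + 43/60 + 45.7/3600 = 77.729361
W ⇒ negate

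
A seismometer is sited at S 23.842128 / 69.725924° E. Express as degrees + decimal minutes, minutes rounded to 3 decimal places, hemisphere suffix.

23° 50.528′ S, 69° 43.555′ E

Latitude: 23° + 0.842128 × 60 = 23° 50.52768′
Longitude: minutes = (69.725924 − 69) × 60 = 43.55544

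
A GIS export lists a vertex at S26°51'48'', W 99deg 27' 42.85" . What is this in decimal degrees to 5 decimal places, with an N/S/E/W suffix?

26.86333° S, 99.46190° W

φ: 26° + 51/60 + 48/3600 = 26 + 0.850000 + 0.013333 = 26.863333
Longitude: 99 + 27/60 + 42.85/3600 = 99.461903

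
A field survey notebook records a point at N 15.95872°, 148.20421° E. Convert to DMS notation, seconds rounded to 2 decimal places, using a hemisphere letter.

φ: whole degrees 15; 57.52320′ → 57′ and 31.3920″
λ: whole degrees 148; 12.25260′ → 12′ and 15.1560″

15°57′31.39″ N, 148°12′15.16″ E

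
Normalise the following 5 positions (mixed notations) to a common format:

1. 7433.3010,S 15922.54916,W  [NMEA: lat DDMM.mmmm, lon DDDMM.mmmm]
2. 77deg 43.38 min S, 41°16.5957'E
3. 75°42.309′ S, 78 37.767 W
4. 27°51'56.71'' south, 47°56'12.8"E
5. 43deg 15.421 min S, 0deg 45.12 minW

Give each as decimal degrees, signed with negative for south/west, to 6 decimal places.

1. -74.555017, -159.375819
2. -77.723000, 41.276595
3. -75.705150, -78.629450
4. -27.865753, 47.936889
5. -43.257017, -0.752000

Point 1:
  φ: degrees = first 2 digits = 74, minutes = 33.301; 74 + 33.301/60 = 74.5550167
  hemisphere S, so the sign is −
  Longitude: split at 3 digits → 159° and 22.54916′; 159 + 22.54916/60 = 159.3758193
  hemisphere W, so the sign is −
Point 2:
  φ: 77 + 43.38/60 = 77.7230000
  S ⇒ negate
  Lon: 41 + 16.5957/60 = 41.2765950
  E → positive
Point 3:
  Lat: 42.309′ = 0.705150°; total 75.7051500
  S ⇒ negate
  λ: 37.767′ = 0.629450°; total 78.6294500
  W → negative
Point 4:
  Latitude: 27 + 51/60 + 56.71/3600 = 27.8657528
  S → negative
  Longitude: 47 + 56/60 + 12.8/3600 = 47.9368889
  E ⇒ keep positive
Point 5:
  Latitude: 43 + 15.421/60 = 43.2570167
  S → negative
  Longitude: 45.12′ = 0.752000°; total 0.7520000
  hemisphere W, so the sign is −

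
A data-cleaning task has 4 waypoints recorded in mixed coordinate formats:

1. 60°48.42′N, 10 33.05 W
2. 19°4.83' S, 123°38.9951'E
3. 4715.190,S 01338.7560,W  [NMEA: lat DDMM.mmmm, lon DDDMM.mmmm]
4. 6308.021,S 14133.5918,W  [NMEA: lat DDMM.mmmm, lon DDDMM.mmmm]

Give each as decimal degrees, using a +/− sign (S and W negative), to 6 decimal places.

1. 60.807000, -10.550833
2. -19.080500, 123.649918
3. -47.253167, -13.645933
4. -63.133683, -141.559863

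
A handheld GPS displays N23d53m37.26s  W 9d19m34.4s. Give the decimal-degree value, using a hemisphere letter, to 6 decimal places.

φ: 23 + 53/60 + 37.26/3600 = 23.8936833
Lon: 9 + 19/60 + 34.4/3600 = 9.3262222

23.893683° N, 9.326222° W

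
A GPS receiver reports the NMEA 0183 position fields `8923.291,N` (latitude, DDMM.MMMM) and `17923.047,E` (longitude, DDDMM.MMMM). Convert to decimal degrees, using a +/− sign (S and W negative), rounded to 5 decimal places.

89.38818, 179.38412

Lat: degrees = first 2 digits = 89, minutes = 23.291; 89 + 23.291/60 = 89.388183
N → positive
Lon: split at 3 digits → 179° and 23.047′; 179 + 23.047/60 = 179.384117
E → positive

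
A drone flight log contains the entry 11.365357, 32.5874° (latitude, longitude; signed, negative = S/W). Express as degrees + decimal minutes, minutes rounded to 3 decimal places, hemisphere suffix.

Latitude: 11° + 0.365357 × 60 = 11° 21.92142′
λ: minutes = (32.587400 − 32) × 60 = 35.24400

11° 21.921′ N, 32° 35.244′ E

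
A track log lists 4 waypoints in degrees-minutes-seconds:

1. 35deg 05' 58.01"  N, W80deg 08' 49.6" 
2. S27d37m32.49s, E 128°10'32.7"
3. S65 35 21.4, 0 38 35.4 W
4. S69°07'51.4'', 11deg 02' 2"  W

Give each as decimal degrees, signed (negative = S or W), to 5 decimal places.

Point 1:
  φ: 35 + 5/60 + 58.01/3600 = 35.099447
  N ⇒ keep positive
  λ: 80 + 8/60 + 49.6/3600 = 80.147111
  W ⇒ negate
Point 2:
  Lat: 37′ + 32.49″ = 37.54150′; 27 + 37.54150/60 = 27.625692
  S ⇒ negate
  Lon: 10′ + 32.7″ = 10.54500′; 128 + 10.54500/60 = 128.175750
  E → positive
Point 3:
  φ: 65 + 35/60 + 21.4/3600 = 65.589278
  S → negative
  Lon: 38′ + 35.4″ = 38.59000′; 0 + 38.59000/60 = 0.643167
  W ⇒ negate
Point 4:
  Lat: 69° + 7/60 + 51.4/3600 = 69 + 0.116667 + 0.014278 = 69.130944
  hemisphere S, so the sign is −
  Longitude: 11 + 2/60 + 2/3600 = 11.033889
  hemisphere W, so the sign is −

1. 35.09945, -80.14711
2. -27.62569, 128.17575
3. -65.58928, -0.64317
4. -69.13094, -11.03389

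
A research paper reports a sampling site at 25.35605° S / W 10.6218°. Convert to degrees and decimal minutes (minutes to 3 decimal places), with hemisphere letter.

Lat: minutes = (25.356050 − 25) × 60 = 21.36300
λ: 10° + 0.621800 × 60 = 10° 37.30800′

25° 21.363′ S, 10° 37.308′ W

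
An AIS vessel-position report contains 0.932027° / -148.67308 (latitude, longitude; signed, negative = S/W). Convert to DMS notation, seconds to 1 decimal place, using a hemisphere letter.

0°55′55.3″ N, 148°40′23.1″ W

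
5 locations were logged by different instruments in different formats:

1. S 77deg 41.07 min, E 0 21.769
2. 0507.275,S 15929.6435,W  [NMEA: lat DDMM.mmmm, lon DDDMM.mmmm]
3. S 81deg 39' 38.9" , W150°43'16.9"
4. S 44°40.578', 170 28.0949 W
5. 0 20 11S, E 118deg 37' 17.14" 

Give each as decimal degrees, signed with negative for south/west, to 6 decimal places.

1. -77.684500, 0.362817
2. -5.121250, -159.494058
3. -81.660806, -150.721361
4. -44.676300, -170.468248
5. -0.336389, 118.621428

Point 1:
  φ: 77 + 41.07/60 = 77.6845000
  S ⇒ negate
  Longitude: 21.769′ = 0.362817°; total 0.3628167
  E → positive
Point 2:
  Latitude: split at 2 digits → 05° and 7.275′; 5 + 7.275/60 = 5.1212500
  S → negative
  λ: degrees = first 3 digits = 159, minutes = 29.6435; 159 + 29.6435/60 = 159.4940583
  W → negative
Point 3:
  Latitude: 81 + 39/60 + 38.9/3600 = 81.6608056
  hemisphere S, so the sign is −
  Longitude: 43′ + 16.9″ = 43.28167′; 150 + 43.28167/60 = 150.7213611
  hemisphere W, so the sign is −
Point 4:
  φ: 40.578′ = 0.676300°; total 44.6763000
  S ⇒ negate
  Lon: 170 + 28.0949/60 = 170.4682483
  W ⇒ negate
Point 5:
  Lat: 0° + 20/60 + 11/3600 = 0 + 0.333333 + 0.003056 = 0.3363889
  S ⇒ negate
  Longitude: 118° + 37/60 + 17.14/3600 = 118 + 0.616667 + 0.004761 = 118.6214278
  E ⇒ keep positive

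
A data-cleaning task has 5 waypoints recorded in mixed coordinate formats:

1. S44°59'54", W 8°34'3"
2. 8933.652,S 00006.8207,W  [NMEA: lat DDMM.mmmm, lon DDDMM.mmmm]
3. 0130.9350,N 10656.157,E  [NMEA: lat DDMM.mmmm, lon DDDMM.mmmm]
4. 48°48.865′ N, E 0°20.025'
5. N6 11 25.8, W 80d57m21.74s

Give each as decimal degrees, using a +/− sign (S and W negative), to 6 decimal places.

Point 1:
  φ: 44° + 59/60 + 54/3600 = 44 + 0.983333 + 0.015000 = 44.9983333
  S → negative
  Longitude: 8 + 34/60 + 3/3600 = 8.5675000
  hemisphere W, so the sign is −
Point 2:
  φ: degrees = first 2 digits = 89, minutes = 33.652; 89 + 33.652/60 = 89.5608667
  S ⇒ negate
  Longitude: split at 3 digits → 000° and 6.8207′; 0 + 6.8207/60 = 0.1136783
  hemisphere W, so the sign is −
Point 3:
  Latitude: degrees = first 2 digits = 1, minutes = 30.935; 1 + 30.935/60 = 1.5155833
  N ⇒ keep positive
  Longitude: split at 3 digits → 106° and 56.157′; 106 + 56.157/60 = 106.9359500
  E ⇒ keep positive
Point 4:
  φ: 48 + 48.865/60 = 48.8144167
  N ⇒ keep positive
  λ: 20.025′ = 0.333750°; total 0.3337500
  E ⇒ keep positive
Point 5:
  Lat: 6 + 11/60 + 25.8/3600 = 6.1905000
  N ⇒ keep positive
  Longitude: 57′ + 21.74″ = 57.36233′; 80 + 57.36233/60 = 80.9560389
  W → negative

1. -44.998333, -8.567500
2. -89.560867, -0.113678
3. 1.515583, 106.935950
4. 48.814417, 0.333750
5. 6.190500, -80.956039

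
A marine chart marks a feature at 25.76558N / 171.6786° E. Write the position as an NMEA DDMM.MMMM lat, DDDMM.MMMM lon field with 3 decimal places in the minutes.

2545.935,N / 17140.716,E

φ: minutes = (25.765580 − 25) × 60 = 45.93480
Lon: 171° + 0.678600 × 60 = 171° 40.71600′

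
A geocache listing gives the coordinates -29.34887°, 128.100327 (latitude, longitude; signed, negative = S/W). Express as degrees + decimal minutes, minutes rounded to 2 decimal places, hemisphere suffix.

Latitude is negative → S; |value| = 29.348870
Latitude: minutes = (29.348870 − 29) × 60 = 20.9322
Longitude: minutes = (128.100327 − 128) × 60 = 6.0196

29° 20.93′ S, 128° 6.02′ E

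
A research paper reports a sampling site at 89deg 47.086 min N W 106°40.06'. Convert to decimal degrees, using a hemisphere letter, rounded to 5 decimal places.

φ: 89 + 47.086/60 = 89.784767
Longitude: 106 + 40.06/60 = 106.667667

89.78477° N, 106.66767° W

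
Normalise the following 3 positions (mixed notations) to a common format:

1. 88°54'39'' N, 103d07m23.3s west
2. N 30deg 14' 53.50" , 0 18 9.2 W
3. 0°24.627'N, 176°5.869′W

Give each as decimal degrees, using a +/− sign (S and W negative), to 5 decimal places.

Point 1:
  φ: 54′ + 39″ = 54.65000′; 88 + 54.65000/60 = 88.910833
  N ⇒ keep positive
  Longitude: 103° + 7/60 + 23.3/3600 = 103 + 0.116667 + 0.006472 = 103.123139
  hemisphere W, so the sign is −
Point 2:
  φ: 30° + 14/60 + 53.5/3600 = 30 + 0.233333 + 0.014861 = 30.248194
  N → positive
  Lon: 18′ + 9.2″ = 18.15333′; 0 + 18.15333/60 = 0.302556
  W → negative
Point 3:
  Lat: 0 + 24.627/60 = 0.410450
  N ⇒ keep positive
  Longitude: 5.869′ = 0.097817°; total 176.097817
  hemisphere W, so the sign is −

1. 88.91083, -103.12314
2. 30.24819, -0.30256
3. 0.41045, -176.09782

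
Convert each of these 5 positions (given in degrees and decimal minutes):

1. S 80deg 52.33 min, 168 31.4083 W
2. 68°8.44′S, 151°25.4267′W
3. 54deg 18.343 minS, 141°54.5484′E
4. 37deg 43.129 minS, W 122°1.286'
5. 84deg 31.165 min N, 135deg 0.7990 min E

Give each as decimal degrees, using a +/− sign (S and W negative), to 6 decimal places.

Point 1:
  φ: 80 + 52.33/60 = 80.8721667
  hemisphere S, so the sign is −
  Longitude: 31.4083′ = 0.523472°; total 168.5234717
  W → negative
Point 2:
  φ: 68 + 8.44/60 = 68.1406667
  hemisphere S, so the sign is −
  Lon: 25.4267′ = 0.423778°; total 151.4237783
  W → negative
Point 3:
  Latitude: 18.343′ = 0.305717°; total 54.3057167
  S ⇒ negate
  Lon: 141 + 54.5484/60 = 141.9091400
  E → positive
Point 4:
  φ: 37 + 43.129/60 = 37.7188167
  hemisphere S, so the sign is −
  Lon: 1.286′ = 0.021433°; total 122.0214333
  W ⇒ negate
Point 5:
  Lat: 31.165′ = 0.519417°; total 84.5194167
  N → positive
  Longitude: 135 + 0.799/60 = 135.0133167
  E ⇒ keep positive

1. -80.872167, -168.523472
2. -68.140667, -151.423778
3. -54.305717, 141.909140
4. -37.718817, -122.021433
5. 84.519417, 135.013317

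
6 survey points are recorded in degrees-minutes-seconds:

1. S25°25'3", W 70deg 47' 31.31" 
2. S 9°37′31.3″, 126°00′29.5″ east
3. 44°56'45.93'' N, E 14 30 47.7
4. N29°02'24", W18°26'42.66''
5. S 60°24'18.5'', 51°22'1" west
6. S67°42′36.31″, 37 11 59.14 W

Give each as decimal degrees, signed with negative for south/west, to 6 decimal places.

Point 1:
  Lat: 25 + 25/60 + 3/3600 = 25.4175000
  S ⇒ negate
  Longitude: 70° + 47/60 + 31.31/3600 = 70 + 0.783333 + 0.008697 = 70.7920306
  hemisphere W, so the sign is −
Point 2:
  Latitude: 37′ + 31.3″ = 37.52167′; 9 + 37.52167/60 = 9.6253611
  S ⇒ negate
  Longitude: 126° + 0/60 + 29.5/3600 = 126 + 0.000000 + 0.008194 = 126.0081944
  E → positive
Point 3:
  φ: 56′ + 45.93″ = 56.76550′; 44 + 56.76550/60 = 44.9460917
  N → positive
  λ: 14° + 30/60 + 47.7/3600 = 14 + 0.500000 + 0.013250 = 14.5132500
  E → positive
Point 4:
  φ: 29° + 2/60 + 24/3600 = 29 + 0.033333 + 0.006667 = 29.0400000
  N ⇒ keep positive
  Longitude: 18 + 26/60 + 42.66/3600 = 18.4451833
  hemisphere W, so the sign is −
Point 5:
  Latitude: 60 + 24/60 + 18.5/3600 = 60.4051389
  hemisphere S, so the sign is −
  λ: 22′ + 1″ = 22.01667′; 51 + 22.01667/60 = 51.3669444
  W ⇒ negate
Point 6:
  Lat: 42′ + 36.31″ = 42.60517′; 67 + 42.60517/60 = 67.7100861
  hemisphere S, so the sign is −
  λ: 37 + 11/60 + 59.14/3600 = 37.1997611
  W ⇒ negate

1. -25.417500, -70.792031
2. -9.625361, 126.008194
3. 44.946092, 14.513250
4. 29.040000, -18.445183
5. -60.405139, -51.366944
6. -67.710086, -37.199761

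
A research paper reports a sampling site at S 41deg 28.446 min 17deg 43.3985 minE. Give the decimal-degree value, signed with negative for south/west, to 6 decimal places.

-41.474100, 17.723308

Latitude: 41 + 28.446/60 = 41.4741000
S ⇒ negate
λ: 43.3985′ = 0.723308°; total 17.7233083
E → positive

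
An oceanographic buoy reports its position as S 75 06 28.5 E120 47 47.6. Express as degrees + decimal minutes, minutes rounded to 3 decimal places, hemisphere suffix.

Latitude: seconds/60 = 0.47500; minutes = 6 + 0.47500 = 6.47500
Longitude: seconds/60 = 0.79333; minutes = 47 + 0.79333 = 47.79333

75° 6.475′ S, 120° 47.793′ E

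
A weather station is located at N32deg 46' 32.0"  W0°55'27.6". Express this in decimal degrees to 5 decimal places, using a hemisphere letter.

32.77556° N, 0.92433° W

Lat: 46′ + 32″ = 46.53333′; 32 + 46.53333/60 = 32.775556
λ: 55′ + 27.6″ = 55.46000′; 0 + 55.46000/60 = 0.924333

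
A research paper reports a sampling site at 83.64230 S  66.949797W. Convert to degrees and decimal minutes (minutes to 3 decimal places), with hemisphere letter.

φ: minutes = (83.642300 − 83) × 60 = 38.53800
λ: fractional part 0.949797 → 56.98782 minutes

83° 38.538′ S, 66° 56.988′ W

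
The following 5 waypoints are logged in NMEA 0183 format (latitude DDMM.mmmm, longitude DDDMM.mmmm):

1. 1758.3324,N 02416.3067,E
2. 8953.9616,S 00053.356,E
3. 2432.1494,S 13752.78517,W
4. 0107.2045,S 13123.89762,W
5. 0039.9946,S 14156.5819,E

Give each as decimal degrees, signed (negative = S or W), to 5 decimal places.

1. 17.97221, 24.27178
2. -89.89936, 0.88927
3. -24.53582, -137.87975
4. -1.12008, -131.39829
5. -0.66658, 141.94303

Point 1:
  Lat: split at 2 digits → 17° and 58.3324′; 17 + 58.3324/60 = 17.972207
  N → positive
  Lon: degrees = first 3 digits = 24, minutes = 16.3067; 24 + 16.3067/60 = 24.271778
  E ⇒ keep positive
Point 2:
  φ: split at 2 digits → 89° and 53.9616′; 89 + 53.9616/60 = 89.899360
  S → negative
  Lon: degrees = first 3 digits = 0, minutes = 53.356; 0 + 53.356/60 = 0.889267
  E ⇒ keep positive
Point 3:
  Lat: degrees = first 2 digits = 24, minutes = 32.1494; 24 + 32.1494/60 = 24.535823
  S ⇒ negate
  λ: split at 3 digits → 137° and 52.78517′; 137 + 52.78517/60 = 137.879753
  hemisphere W, so the sign is −
Point 4:
  Lat: degrees = first 2 digits = 1, minutes = 7.2045; 1 + 7.2045/60 = 1.120075
  S → negative
  Lon: split at 3 digits → 131° and 23.89762′; 131 + 23.89762/60 = 131.398294
  W ⇒ negate
Point 5:
  φ: split at 2 digits → 00° and 39.9946′; 0 + 39.9946/60 = 0.666577
  hemisphere S, so the sign is −
  Lon: split at 3 digits → 141° and 56.5819′; 141 + 56.5819/60 = 141.943032
  E ⇒ keep positive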